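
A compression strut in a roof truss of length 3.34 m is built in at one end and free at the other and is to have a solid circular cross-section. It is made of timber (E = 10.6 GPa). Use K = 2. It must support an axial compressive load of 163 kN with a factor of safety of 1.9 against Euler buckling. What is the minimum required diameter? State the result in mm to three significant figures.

Required P_cr = n·P = 1.9 × 163 = 309.7 kN
L_e = K·L = 2 × 3.34 = 6.680 m
Required I = P_cr·L_e²/(π²E) = 3.097×10^5 × 6.680² / (π² × 1.06×10^10) = 1.321×10^-4 m⁴
I_req = 1.321×10^8 mm⁴
Solid circle: I = πd⁴/64  ⇒  d = (64I/π)^(1/4) = (64×1.321×10^8/π)^(1/4) = 228 mm

d ≈ 228 mm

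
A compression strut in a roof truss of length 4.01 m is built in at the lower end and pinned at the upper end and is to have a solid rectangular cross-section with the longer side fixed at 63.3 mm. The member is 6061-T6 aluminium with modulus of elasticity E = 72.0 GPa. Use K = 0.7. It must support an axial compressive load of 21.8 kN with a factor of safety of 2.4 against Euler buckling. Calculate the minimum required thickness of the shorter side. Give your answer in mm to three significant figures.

Required P_cr = n·P = 2.4 × 21.8 = 52.32 kN
L_e = K·L = 0.7 × 4.01 = 2.807 m
Required I = P_cr·L_e²/(π²E) = 5.232×10^4 × 2.807² / (π² × 7.20×10^10) = 5.801×10^-7 m⁴
I_req = 5.801×10^5 mm⁴
Rectangle, weak axis: I_min = h·b³/12 with h = 63.3 mm fixed  ⇒  b = (12I/h)^(1/3) = 47.9 mm

b ≈ 47.9 mm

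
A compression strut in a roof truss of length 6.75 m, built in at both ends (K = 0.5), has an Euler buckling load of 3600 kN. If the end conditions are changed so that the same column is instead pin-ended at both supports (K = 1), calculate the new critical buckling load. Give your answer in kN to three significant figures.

P_cr ≈ 900 kN

P_cr ∝ 1/K², so P_cr,new = P_cr,old × (K_old/K_new)² = 3600 × (0.5/1)²
= 3600 × 0.2500 = 900 kN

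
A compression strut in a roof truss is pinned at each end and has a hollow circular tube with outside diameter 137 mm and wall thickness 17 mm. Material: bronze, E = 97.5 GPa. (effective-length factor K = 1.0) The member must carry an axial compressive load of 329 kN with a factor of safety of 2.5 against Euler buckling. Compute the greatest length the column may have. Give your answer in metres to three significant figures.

L_max ≈ 3.71 m

Inner diameter d_i = 137 − 2×17 = 103.0 mm
I = π(d_o⁴ − d_i⁴)/64 = π(137⁴ − 103.0⁴)/64 = 1.177×10^7 mm⁴
I = 1.177×10^-5 m⁴
Required critical load P_cr = n·P = 2.5 × 329 = 822.5 kN = 8.225×10^5 N
From P_cr = π²EI/(K·L)²:  L = (1/K)·√(π²EI/P_cr) = (1/1)·√(π²×9.75×10^10×1.177×10^-5/8.225×10^5)
L = 3.71 m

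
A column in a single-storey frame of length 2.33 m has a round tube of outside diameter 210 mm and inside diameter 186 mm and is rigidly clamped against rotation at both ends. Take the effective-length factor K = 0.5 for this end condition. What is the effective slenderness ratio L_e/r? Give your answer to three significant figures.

λ ≈ 16.6

d_o = 210 mm, d_i = 186 mm
I = π(d_o⁴ − d_i⁴)/64 = π(210⁴ − 186.0⁴)/64 = 3.671×10^7 mm⁴
A = 7.464×10^3 mm²;  r_min = √(I/A) = √(3.671×10^7/7.464×10^3) = 70.13 mm
L_e = K·L = 0.5 × 2.33 m = 1.165 m = 1165.0 mm
λ = L_e / r_min = 1165.0 / 70.13 = 16.6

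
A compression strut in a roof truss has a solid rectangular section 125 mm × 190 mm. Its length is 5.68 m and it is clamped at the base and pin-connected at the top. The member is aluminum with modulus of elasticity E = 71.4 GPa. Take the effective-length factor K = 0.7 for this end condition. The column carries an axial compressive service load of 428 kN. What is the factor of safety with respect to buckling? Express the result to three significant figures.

Buckling occurs about the weak axis: I_min = h·b³/12 with b = 125 mm (the shorter side).
I_min = 190×125³/12 = 3.092×10^7 mm⁴
I = 3.092×10^7 mm⁴ = 3.092×10^-5 m⁴
Effective length L_e = K·L = 0.7 × 5.68 = 3.976 m
P_cr = π²EI / L_e² = π² × 71.4×10⁹ × 3.092×10^-5 / 3.976² = 1.379×10^6 N
Factor of safety n = P_cr / P = 1378.5 / 428 = 3.22

n ≈ 3.22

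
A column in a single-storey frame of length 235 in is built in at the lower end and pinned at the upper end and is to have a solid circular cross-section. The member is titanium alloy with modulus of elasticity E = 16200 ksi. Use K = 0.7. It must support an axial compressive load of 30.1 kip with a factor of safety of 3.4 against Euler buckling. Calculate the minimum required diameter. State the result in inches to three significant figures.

d ≈ 4.33 in

Required P_cr = n·P = 3.4 × 30.1 = 102.3 kip
L_e = K·L = 0.7 × 235 = 164.5 in
Required I = P_cr·L_e²/(π²E) = 1.023×10^5 × 164.5² / (π² × 1.62×10^7) = 17.32 in⁴
Solid circle: I = πd⁴/64  ⇒  d = (64I/π)^(1/4) = (64×17.32/π)^(1/4) = 4.33 in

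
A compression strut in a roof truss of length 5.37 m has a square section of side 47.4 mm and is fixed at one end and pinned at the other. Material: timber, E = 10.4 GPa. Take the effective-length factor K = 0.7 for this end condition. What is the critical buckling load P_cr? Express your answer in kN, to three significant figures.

I = a⁴/12 = 47.4⁴/12 = 4.207×10^5 mm⁴
I = 4.207×10^5 mm⁴ = 4.207×10^-7 m⁴
Effective length L_e = K·L = 0.7 × 5.37 = 3.759 m
P_cr = π²EI / L_e² = π² × 10.4×10⁹ × 4.207×10^-7 / 3.759² = 3.056×10^3 N

P_cr ≈ 3.06 kN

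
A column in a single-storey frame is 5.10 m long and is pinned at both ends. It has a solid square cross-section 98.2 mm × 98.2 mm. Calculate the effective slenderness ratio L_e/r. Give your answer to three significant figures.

I = a⁴/12 = 98.2⁴/12 = 7.749×10^6 mm⁴
A = 9.643×10^3 mm²;  r_min = √(I/A) = √(7.749×10^6/9.643×10^3) = 28.35 mm
L_e = K·L = 1 × 5.10 m = 5.100 m = 5100.0 mm
λ = L_e / r_min = 5100.0 / 28.35 = 180

λ ≈ 180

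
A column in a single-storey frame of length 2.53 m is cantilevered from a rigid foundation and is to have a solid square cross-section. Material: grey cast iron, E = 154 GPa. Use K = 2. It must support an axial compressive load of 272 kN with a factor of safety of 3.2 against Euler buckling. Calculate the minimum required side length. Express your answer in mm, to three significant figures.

a ≈ 115 mm

Required P_cr = n·P = 3.2 × 272 = 870.4 kN
L_e = K·L = 2 × 2.53 = 5.060 m
Required I = P_cr·L_e²/(π²E) = 8.704×10^5 × 5.060² / (π² × 1.54×10^11) = 1.466×10^-5 m⁴
I_req = 1.466×10^7 mm⁴
Solid square: I = a⁴/12  ⇒  a = (12I)^(1/4) = (12×1.466×10^7)^(1/4) = 115 mm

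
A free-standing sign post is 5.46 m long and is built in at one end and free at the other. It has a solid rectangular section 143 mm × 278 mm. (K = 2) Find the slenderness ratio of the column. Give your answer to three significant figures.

λ ≈ 265

Buckling occurs about the weak axis: I_min = h·b³/12 with b = 143 mm (the shorter side).
I_min = 278×143³/12 = 6.774×10^7 mm⁴
A = 3.975×10^4 mm²;  r_min = √(I/A) = √(6.774×10^7/3.975×10^4) = 41.28 mm
L_e = K·L = 2 × 5.46 m = 10.92 m = 10920 mm
λ = L_e / r_min = 10920 / 41.28 = 265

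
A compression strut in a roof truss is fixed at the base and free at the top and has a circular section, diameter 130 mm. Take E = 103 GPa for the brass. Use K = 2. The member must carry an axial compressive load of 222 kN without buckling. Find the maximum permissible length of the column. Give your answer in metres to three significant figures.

I = πd⁴/64 = π×130⁴/64 = 1.402×10^7 mm⁴
I = 1.402×10^-5 m⁴
At the buckling limit P_cr = P = 2.220×10^5 N
From P_cr = π²EI/(K·L)²:  L = (1/K)·√(π²EI/P_cr) = (1/2)·√(π²×1.03×10^11×1.402×10^-5/2.220×10^5)
L = 4.01 m

L_max ≈ 4.01 m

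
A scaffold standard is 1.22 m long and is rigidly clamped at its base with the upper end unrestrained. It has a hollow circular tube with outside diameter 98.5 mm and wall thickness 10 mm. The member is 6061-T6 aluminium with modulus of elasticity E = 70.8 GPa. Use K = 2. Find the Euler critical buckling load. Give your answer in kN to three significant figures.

Inner diameter d_i = 98.5 − 2×10 = 78.50 mm
I = π(d_o⁴ − d_i⁴)/64 = π(98.5⁴ − 78.50⁴)/64 = 2.757×10^6 mm⁴
I = 2.757×10^6 mm⁴ = 2.757×10^-6 m⁴
Effective length L_e = K·L = 2 × 1.22 = 2.440 m
P_cr = π²EI / L_e² = π² × 70.8×10⁹ × 2.757×10^-6 / 2.440² = 3.236×10^5 N

P_cr ≈ 324 kN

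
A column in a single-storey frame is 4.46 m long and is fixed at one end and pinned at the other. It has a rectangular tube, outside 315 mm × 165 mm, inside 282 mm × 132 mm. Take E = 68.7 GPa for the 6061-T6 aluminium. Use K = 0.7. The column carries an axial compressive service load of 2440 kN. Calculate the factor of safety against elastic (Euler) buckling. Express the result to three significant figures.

Weak-axis I_min = (h_o·b_o³ − h_i·b_i³)/12 with b_o = 165, b_i = 132.0 mm (shorter outer/inner sides).
I_min = (315×165³ − 282.0×132.0³)/12 = 6.387×10^7 mm⁴
I = 6.387×10^7 mm⁴ = 6.387×10^-5 m⁴
Effective length L_e = K·L = 0.7 × 4.46 = 3.122 m
P_cr = π²EI / L_e² = π² × 68.7×10⁹ × 6.387×10^-5 / 3.122² = 4.443×10^6 N
Factor of safety n = P_cr / P = 4443.0 / 2440 = 1.82

n ≈ 1.82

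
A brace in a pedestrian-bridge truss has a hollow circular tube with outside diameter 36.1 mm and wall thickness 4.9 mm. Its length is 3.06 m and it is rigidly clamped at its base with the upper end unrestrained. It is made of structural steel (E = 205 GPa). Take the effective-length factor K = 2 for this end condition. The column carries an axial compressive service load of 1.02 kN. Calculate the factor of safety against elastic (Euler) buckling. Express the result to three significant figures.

n ≈ 3.17

Inner diameter d_i = 36.1 − 2×4.9 = 26.30 mm
I = π(d_o⁴ − d_i⁴)/64 = π(36.1⁴ − 26.30⁴)/64 = 5.988×10^4 mm⁴
I = 5.988×10^4 mm⁴ = 5.988×10^-8 m⁴
Effective length L_e = K·L = 2 × 3.06 = 6.120 m
P_cr = π²EI / L_e² = π² × 205×10⁹ × 5.988×10^-8 / 6.120² = 3.235×10^3 N
Factor of safety n = P_cr / P = 3.2348 / 1.02 = 3.17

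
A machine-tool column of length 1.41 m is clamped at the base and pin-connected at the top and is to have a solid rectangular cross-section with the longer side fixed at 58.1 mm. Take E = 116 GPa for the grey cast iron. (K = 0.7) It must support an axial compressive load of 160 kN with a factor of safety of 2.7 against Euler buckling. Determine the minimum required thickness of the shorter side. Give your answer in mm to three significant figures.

Required P_cr = n·P = 2.7 × 160 = 432.0 kN
L_e = K·L = 0.7 × 1.41 = 0.9870 m
Required I = P_cr·L_e²/(π²E) = 4.320×10^5 × 0.9870² / (π² × 1.16×10^11) = 3.676×10^-7 m⁴
I_req = 3.676×10^5 mm⁴
Rectangle, weak axis: I_min = h·b³/12 with h = 58.1 mm fixed  ⇒  b = (12I/h)^(1/3) = 42.3 mm

b ≈ 42.3 mm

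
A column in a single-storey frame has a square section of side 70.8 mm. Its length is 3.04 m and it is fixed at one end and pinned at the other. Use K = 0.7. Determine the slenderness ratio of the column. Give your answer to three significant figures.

λ ≈ 104

For a square r = a/√12 = 70.8/√12 = 20.44 mm
L_e = K·L = 0.7 × 3.04 m = 2.128 m = 2128.0 mm
λ = L_e / r_min = 2128.0 / 20.44 = 104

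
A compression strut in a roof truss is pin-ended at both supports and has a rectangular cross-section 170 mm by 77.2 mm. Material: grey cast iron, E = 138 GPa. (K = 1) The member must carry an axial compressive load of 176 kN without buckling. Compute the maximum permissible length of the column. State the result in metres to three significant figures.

L_max ≈ 7.10 m

Buckling occurs about the weak axis: I_min = h·b³/12 with b = 77.2 mm (the shorter side).
I_min = 170×77.2³/12 = 6.518×10^6 mm⁴
I = 6.518×10^-6 m⁴
At the buckling limit P_cr = P = 1.760×10^5 N
From P_cr = π²EI/(K·L)²:  L = (1/K)·√(π²EI/P_cr) = (1/1)·√(π²×1.38×10^11×6.518×10^-6/1.760×10^5)
L = 7.10 m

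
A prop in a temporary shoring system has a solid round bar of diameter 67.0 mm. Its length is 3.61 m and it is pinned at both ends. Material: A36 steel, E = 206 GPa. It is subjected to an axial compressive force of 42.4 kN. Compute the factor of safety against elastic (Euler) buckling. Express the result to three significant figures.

n ≈ 3.64

I = πd⁴/64 = π×67.0⁴/64 = 9.892×10^5 mm⁴
I = 9.892×10^5 mm⁴ = 9.892×10^-7 m⁴
Effective length L_e = K·L = 1 × 3.61 = 3.610 m
P_cr = π²EI / L_e² = π² × 206×10⁹ × 9.892×10^-7 / 3.610² = 1.543×10^5 N
Factor of safety n = P_cr / P = 154.32 / 42.4 = 3.64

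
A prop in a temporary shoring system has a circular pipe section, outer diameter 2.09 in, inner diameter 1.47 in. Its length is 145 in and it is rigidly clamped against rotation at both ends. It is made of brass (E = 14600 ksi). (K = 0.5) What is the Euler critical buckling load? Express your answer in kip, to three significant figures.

P_cr ≈ 19.4 kip

d_o = 2.09 in, d_i = 1.47 in
I = π(d_o⁴ − d_i⁴)/64 = π(2.09⁴ − 1.470⁴)/64 = 0.7074 in⁴
Effective length L_e = K·L = 0.5 × 145 = 72.50 in
P_cr = π²EI / L_e² = π² × 14600×10³ × 0.7074 / 72.50² = 1.939×10^4 lb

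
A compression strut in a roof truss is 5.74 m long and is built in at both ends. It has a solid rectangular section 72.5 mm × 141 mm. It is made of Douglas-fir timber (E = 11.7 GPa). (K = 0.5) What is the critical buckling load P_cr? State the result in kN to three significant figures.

P_cr ≈ 62.8 kN

Buckling occurs about the weak axis: I_min = h·b³/12 with b = 72.5 mm (the shorter side).
I_min = 141×72.5³/12 = 4.478×10^6 mm⁴
I = 4.478×10^6 mm⁴ = 4.478×10^-6 m⁴
Effective length L_e = K·L = 0.5 × 5.74 = 2.870 m
P_cr = π²EI / L_e² = π² × 11.7×10⁹ × 4.478×10^-6 / 2.870² = 6.277×10^4 N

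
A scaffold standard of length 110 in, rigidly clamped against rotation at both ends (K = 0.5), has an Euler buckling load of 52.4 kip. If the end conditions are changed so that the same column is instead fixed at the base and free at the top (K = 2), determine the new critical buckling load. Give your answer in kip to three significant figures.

P_cr ≈ 3.28 kip

P_cr ∝ 1/K², so P_cr,new = P_cr,old × (K_old/K_new)² = 52.4 × (0.5/2)²
= 52.4 × 0.06250 = 3.28 kip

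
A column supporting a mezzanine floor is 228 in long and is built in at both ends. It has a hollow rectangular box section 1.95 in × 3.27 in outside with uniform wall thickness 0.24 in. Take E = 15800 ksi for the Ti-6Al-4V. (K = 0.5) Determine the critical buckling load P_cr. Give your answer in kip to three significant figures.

Inner dimensions: h_i = 3.27 − 2×0.24 = 2.790 in, b_i = 1.95 − 2×0.24 = 1.470 in
Weak-axis I_min = (h_o·b_o³ − h_i·b_i³)/12 with b_o = 1.95, b_i = 1.470 in (shorter outer/inner sides).
I_min = (3.27×1.95³ − 2.790×1.470³)/12 = 1.282 in⁴
Effective length L_e = K·L = 0.5 × 228 = 114.0 in
P_cr = π²EI / L_e² = π² × 15800×10³ × 1.282 / 114.0² = 1.538×10^4 lb

P_cr ≈ 15.4 kip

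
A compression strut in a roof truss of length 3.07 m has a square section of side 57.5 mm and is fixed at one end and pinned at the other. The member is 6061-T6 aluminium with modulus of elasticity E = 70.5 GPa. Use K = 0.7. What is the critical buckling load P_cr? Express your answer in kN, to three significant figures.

I = a⁴/12 = 57.5⁴/12 = 9.109×10^5 mm⁴
I = 9.109×10^5 mm⁴ = 9.109×10^-7 m⁴
Effective length L_e = K·L = 0.7 × 3.07 = 2.149 m
P_cr = π²EI / L_e² = π² × 70.5×10⁹ × 9.109×10^-7 / 2.149² = 1.372×10^5 N

P_cr ≈ 137 kN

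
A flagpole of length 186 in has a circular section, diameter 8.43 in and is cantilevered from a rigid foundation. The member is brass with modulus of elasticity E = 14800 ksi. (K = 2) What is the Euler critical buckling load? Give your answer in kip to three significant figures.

P_cr ≈ 262 kip

I = πd⁴/64 = π×8.43⁴/64 = 247.9 in⁴
Effective length L_e = K·L = 2 × 186 = 372.0 in
P_cr = π²EI / L_e² = π² × 14800×10³ × 247.9 / 372.0² = 2.617×10^5 lb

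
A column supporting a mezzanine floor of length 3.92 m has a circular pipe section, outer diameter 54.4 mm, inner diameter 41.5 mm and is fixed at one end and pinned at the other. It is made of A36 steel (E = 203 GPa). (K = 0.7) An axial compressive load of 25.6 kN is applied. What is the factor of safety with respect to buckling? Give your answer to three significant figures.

d_o = 54.4 mm, d_i = 41.5 mm
I = π(d_o⁴ − d_i⁴)/64 = π(54.4⁴ − 41.50⁴)/64 = 2.843×10^5 mm⁴
I = 2.843×10^5 mm⁴ = 2.843×10^-7 m⁴
Effective length L_e = K·L = 0.7 × 3.92 = 2.744 m
P_cr = π²EI / L_e² = π² × 203×10⁹ × 2.843×10^-7 / 2.744² = 7.565×10^4 N
Factor of safety n = P_cr / P = 75.649 / 25.6 = 2.96

n ≈ 2.96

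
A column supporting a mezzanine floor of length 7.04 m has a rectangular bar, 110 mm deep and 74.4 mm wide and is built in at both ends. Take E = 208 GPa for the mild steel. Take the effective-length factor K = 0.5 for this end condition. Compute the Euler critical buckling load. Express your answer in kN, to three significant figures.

P_cr ≈ 625 kN

Buckling occurs about the weak axis: I_min = h·b³/12 with b = 74.4 mm (the shorter side).
I_min = 110×74.4³/12 = 3.775×10^6 mm⁴
I = 3.775×10^6 mm⁴ = 3.775×10^-6 m⁴
Effective length L_e = K·L = 0.5 × 7.04 = 3.520 m
P_cr = π²EI / L_e² = π² × 208×10⁹ × 3.775×10^-6 / 3.520² = 6.255×10^5 N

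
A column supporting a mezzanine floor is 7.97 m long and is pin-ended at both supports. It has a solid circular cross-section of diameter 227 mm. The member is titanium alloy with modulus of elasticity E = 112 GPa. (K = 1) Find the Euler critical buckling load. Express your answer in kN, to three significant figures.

I = πd⁴/64 = π×227⁴/64 = 1.303×10^8 mm⁴
I = 1.303×10^8 mm⁴ = 1.303×10^-4 m⁴
Effective length L_e = K·L = 1 × 7.97 = 7.970 m
P_cr = π²EI / L_e² = π² × 112×10⁹ × 1.303×10^-4 / 7.970² = 2.268×10^6 N

P_cr ≈ 2270 kN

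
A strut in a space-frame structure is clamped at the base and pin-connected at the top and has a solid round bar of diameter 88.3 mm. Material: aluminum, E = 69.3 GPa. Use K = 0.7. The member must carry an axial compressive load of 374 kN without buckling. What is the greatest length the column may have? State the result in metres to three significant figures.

I = πd⁴/64 = π×88.3⁴/64 = 2.984×10^6 mm⁴
I = 2.984×10^-6 m⁴
At the buckling limit P_cr = P = 3.740×10^5 N
From P_cr = π²EI/(K·L)²:  L = (1/K)·√(π²EI/P_cr) = (1/0.7)·√(π²×6.93×10^10×2.984×10^-6/3.740×10^5)
L = 3.34 m

L_max ≈ 3.34 m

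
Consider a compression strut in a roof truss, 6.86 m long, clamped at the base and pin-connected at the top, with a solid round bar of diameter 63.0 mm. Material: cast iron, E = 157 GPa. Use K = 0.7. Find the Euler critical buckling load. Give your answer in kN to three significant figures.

I = πd⁴/64 = π×63.0⁴/64 = 7.733×10^5 mm⁴
I = 7.733×10^5 mm⁴ = 7.733×10^-7 m⁴
Effective length L_e = K·L = 0.7 × 6.86 = 4.802 m
P_cr = π²EI / L_e² = π² × 157×10⁹ × 7.733×10^-7 / 4.802² = 5.196×10^4 N

P_cr ≈ 52.0 kN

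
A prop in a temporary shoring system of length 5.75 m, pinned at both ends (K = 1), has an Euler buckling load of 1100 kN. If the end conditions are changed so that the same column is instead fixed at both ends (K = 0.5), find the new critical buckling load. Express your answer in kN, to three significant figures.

P_cr ≈ 4400 kN

P_cr ∝ 1/K², so P_cr,new = P_cr,old × (K_old/K_new)² = 1100 × (1/0.5)²
= 1100 × 4.000 = 4400 kN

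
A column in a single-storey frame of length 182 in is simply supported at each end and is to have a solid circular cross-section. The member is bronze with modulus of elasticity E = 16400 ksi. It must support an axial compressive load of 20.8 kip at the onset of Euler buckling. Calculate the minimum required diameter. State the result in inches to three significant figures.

d ≈ 3.05 in

L_e = K·L = 1 × 182 = 182.0 in
Required I = P_cr·L_e²/(π²E) = 2.080×10^4 × 182.0² / (π² × 1.64×10^7) = 4.257 in⁴
Solid circle: I = πd⁴/64  ⇒  d = (64I/π)^(1/4) = (64×4.257/π)^(1/4) = 3.05 in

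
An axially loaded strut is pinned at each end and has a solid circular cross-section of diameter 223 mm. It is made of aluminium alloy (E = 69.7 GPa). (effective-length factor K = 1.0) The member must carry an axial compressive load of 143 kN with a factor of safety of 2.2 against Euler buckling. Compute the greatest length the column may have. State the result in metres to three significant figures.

I = πd⁴/64 = π×223⁴/64 = 1.214×10^8 mm⁴
I = 1.214×10^-4 m⁴
Required critical load P_cr = n·P = 2.2 × 143 = 314.6 kN = 3.146×10^5 N
From P_cr = π²EI/(K·L)²:  L = (1/K)·√(π²EI/P_cr) = (1/1)·√(π²×6.97×10^10×1.214×10^-4/3.146×10^5)
L = 16.3 m

L_max ≈ 16.3 m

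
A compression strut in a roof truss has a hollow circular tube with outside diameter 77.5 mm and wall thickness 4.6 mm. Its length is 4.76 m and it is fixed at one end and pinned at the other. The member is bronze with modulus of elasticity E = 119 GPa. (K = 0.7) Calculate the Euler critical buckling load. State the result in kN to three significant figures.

P_cr ≈ 74.3 kN

Inner diameter d_i = 77.5 − 2×4.6 = 68.30 mm
I = π(d_o⁴ − d_i⁴)/64 = π(77.5⁴ − 68.30⁴)/64 = 7.026×10^5 mm⁴
I = 7.026×10^5 mm⁴ = 7.026×10^-7 m⁴
Effective length L_e = K·L = 0.7 × 4.76 = 3.332 m
P_cr = π²EI / L_e² = π² × 119×10⁹ × 7.026×10^-7 / 3.332² = 7.433×10^4 N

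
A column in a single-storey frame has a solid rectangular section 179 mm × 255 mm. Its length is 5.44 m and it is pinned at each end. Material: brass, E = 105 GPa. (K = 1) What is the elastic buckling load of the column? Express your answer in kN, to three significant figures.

P_cr ≈ 4270 kN

Buckling occurs about the weak axis: I_min = h·b³/12 with b = 179 mm (the shorter side).
I_min = 255×179³/12 = 1.219×10^8 mm⁴
I = 1.219×10^8 mm⁴ = 1.219×10^-4 m⁴
Effective length L_e = K·L = 1 × 5.44 = 5.440 m
P_cr = π²EI / L_e² = π² × 105×10⁹ × 1.219×10^-4 / 5.440² = 4.268×10^6 N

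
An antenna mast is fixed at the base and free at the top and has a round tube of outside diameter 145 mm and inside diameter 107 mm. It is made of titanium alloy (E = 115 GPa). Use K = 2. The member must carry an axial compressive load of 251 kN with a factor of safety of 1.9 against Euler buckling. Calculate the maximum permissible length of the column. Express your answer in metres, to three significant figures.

d_o = 145 mm, d_i = 107 mm
I = π(d_o⁴ − d_i⁴)/64 = π(145⁴ − 107.0⁴)/64 = 1.526×10^7 mm⁴
I = 1.526×10^-5 m⁴
Required critical load P_cr = n·P = 1.9 × 251 = 476.9 kN = 4.769×10^5 N
From P_cr = π²EI/(K·L)²:  L = (1/K)·√(π²EI/P_cr) = (1/2)·√(π²×1.15×10^11×1.526×10^-5/4.769×10^5)
L = 3.01 m

L_max ≈ 3.01 m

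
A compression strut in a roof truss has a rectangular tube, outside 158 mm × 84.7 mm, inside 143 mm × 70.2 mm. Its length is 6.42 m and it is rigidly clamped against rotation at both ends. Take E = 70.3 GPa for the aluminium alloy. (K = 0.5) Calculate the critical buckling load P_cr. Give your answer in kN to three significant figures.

P_cr ≈ 261 kN

Weak-axis I_min = (h_o·b_o³ − h_i·b_i³)/12 with b_o = 84.7, b_i = 70.20 mm (shorter outer/inner sides).
I_min = (158×84.7³ − 143.0×70.20³)/12 = 3.878×10^6 mm⁴
I = 3.878×10^6 mm⁴ = 3.878×10^-6 m⁴
Effective length L_e = K·L = 0.5 × 6.42 = 3.210 m
P_cr = π²EI / L_e² = π² × 70.3×10⁹ × 3.878×10^-6 / 3.210² = 2.611×10^5 N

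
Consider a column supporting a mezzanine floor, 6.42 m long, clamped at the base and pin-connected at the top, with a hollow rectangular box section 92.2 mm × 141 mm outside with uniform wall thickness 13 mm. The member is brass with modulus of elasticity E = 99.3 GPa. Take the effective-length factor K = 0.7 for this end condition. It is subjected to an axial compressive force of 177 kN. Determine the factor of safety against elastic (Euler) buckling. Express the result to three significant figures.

n ≈ 1.76

Inner dimensions: h_i = 141 − 2×13 = 115.0 mm, b_i = 92.2 − 2×13 = 66.20 mm
Weak-axis I_min = (h_o·b_o³ − h_i·b_i³)/12 with b_o = 92.2, b_i = 66.20 mm (shorter outer/inner sides).
I_min = (141×92.2³ − 115.0×66.20³)/12 = 6.429×10^6 mm⁴
I = 6.429×10^6 mm⁴ = 6.429×10^-6 m⁴
Effective length L_e = K·L = 0.7 × 6.42 = 4.494 m
P_cr = π²EI / L_e² = π² × 99.3×10⁹ × 6.429×10^-6 / 4.494² = 3.120×10^5 N
Factor of safety n = P_cr / P = 311.98 / 177 = 1.76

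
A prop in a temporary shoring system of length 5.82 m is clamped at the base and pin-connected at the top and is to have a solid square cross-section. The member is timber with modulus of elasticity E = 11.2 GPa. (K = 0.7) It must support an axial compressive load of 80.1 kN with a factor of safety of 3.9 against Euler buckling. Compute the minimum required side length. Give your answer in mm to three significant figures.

Required P_cr = n·P = 3.9 × 80.1 = 312.4 kN
L_e = K·L = 0.7 × 5.82 = 4.074 m
Required I = P_cr·L_e²/(π²E) = 3.124×10^5 × 4.074² / (π² × 1.12×10^10) = 4.691×10^-5 m⁴
I_req = 4.691×10^7 mm⁴
Solid square: I = a⁴/12  ⇒  a = (12I)^(1/4) = (12×4.691×10^7)^(1/4) = 154 mm

a ≈ 154 mm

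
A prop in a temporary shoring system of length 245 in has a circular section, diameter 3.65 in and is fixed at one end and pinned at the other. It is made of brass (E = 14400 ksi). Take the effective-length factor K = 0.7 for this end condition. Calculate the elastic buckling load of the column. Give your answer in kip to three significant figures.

P_cr ≈ 42.1 kip

I = πd⁴/64 = π×3.65⁴/64 = 8.712 in⁴
Effective length L_e = K·L = 0.7 × 245 = 171.5 in
P_cr = π²EI / L_e² = π² × 14400×10³ × 8.712 / 171.5² = 4.210×10^4 lb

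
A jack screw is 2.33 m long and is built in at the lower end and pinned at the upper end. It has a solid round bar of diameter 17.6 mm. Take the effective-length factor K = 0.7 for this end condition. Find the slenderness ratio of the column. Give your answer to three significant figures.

λ ≈ 371

I = πd⁴/64 = π×17.6⁴/64 = 4.710×10^3 mm⁴
A = 243.3 mm²;  r_min = √(I/A) = √(4.710×10^3/243.3) = 4.400 mm
L_e = K·L = 0.7 × 2.33 m = 1.631 m = 1631.0 mm
λ = L_e / r_min = 1631.0 / 4.400 = 371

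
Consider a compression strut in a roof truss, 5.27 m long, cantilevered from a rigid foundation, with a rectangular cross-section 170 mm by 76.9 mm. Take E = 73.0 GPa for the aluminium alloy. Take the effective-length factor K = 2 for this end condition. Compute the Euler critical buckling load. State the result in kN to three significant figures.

Buckling occurs about the weak axis: I_min = h·b³/12 with b = 76.9 mm (the shorter side).
I_min = 170×76.9³/12 = 6.442×10^6 mm⁴
I = 6.442×10^6 mm⁴ = 6.442×10^-6 m⁴
Effective length L_e = K·L = 2 × 5.27 = 10.54 m
P_cr = π²EI / L_e² = π² × 73.0×10⁹ × 6.442×10^-6 / 10.54² = 4.178×10^4 N

P_cr ≈ 41.8 kN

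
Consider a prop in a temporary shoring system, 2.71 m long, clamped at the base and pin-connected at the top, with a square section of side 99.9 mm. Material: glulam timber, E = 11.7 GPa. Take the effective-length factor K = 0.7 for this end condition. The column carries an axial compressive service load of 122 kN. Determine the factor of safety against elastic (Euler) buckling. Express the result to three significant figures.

n ≈ 2.18

I = a⁴/12 = 99.9⁴/12 = 8.300×10^6 mm⁴
I = 8.300×10^6 mm⁴ = 8.300×10^-6 m⁴
Effective length L_e = K·L = 0.7 × 2.71 = 1.897 m
P_cr = π²EI / L_e² = π² × 11.7×10⁹ × 8.300×10^-6 / 1.897² = 2.663×10^5 N
Factor of safety n = P_cr / P = 266.34 / 122 = 2.18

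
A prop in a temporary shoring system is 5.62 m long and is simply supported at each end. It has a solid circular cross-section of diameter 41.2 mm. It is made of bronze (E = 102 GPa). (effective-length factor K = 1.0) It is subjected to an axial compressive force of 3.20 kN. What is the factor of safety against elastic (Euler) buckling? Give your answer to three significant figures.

I = πd⁴/64 = π×41.2⁴/64 = 1.414×10^5 mm⁴
I = 1.414×10^5 mm⁴ = 1.414×10^-7 m⁴
Effective length L_e = K·L = 1 × 5.62 = 5.620 m
P_cr = π²EI / L_e² = π² × 102×10⁹ × 1.414×10^-7 / 5.620² = 4.508×10^3 N
Factor of safety n = P_cr / P = 4.5080 / 3.20 = 1.41

n ≈ 1.41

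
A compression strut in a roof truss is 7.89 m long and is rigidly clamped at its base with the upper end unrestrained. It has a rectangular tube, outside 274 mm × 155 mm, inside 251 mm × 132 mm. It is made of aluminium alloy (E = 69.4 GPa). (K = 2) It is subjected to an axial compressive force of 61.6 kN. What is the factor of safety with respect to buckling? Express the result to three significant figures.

n ≈ 1.65

Weak-axis I_min = (h_o·b_o³ − h_i·b_i³)/12 with b_o = 155, b_i = 132.0 mm (shorter outer/inner sides).
I_min = (274×155³ − 251.0×132.0³)/12 = 3.692×10^7 mm⁴
I = 3.692×10^7 mm⁴ = 3.692×10^-5 m⁴
Effective length L_e = K·L = 2 × 7.89 = 15.78 m
P_cr = π²EI / L_e² = π² × 69.4×10⁹ × 3.692×10^-5 / 15.78² = 1.016×10^5 N
Factor of safety n = P_cr / P = 101.56 / 61.6 = 1.65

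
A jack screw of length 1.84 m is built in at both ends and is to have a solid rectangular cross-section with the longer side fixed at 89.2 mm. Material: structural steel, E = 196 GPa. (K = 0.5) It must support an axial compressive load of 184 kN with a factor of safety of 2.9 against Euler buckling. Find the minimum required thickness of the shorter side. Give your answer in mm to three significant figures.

Required P_cr = n·P = 2.9 × 184 = 533.6 kN
L_e = K·L = 0.5 × 1.84 = 0.9200 m
Required I = P_cr·L_e²/(π²E) = 5.336×10^5 × 0.9200² / (π² × 1.96×10^11) = 2.335×10^-7 m⁴
I_req = 2.335×10^5 mm⁴
Rectangle, weak axis: I_min = h·b³/12 with h = 89.2 mm fixed  ⇒  b = (12I/h)^(1/3) = 31.6 mm

b ≈ 31.6 mm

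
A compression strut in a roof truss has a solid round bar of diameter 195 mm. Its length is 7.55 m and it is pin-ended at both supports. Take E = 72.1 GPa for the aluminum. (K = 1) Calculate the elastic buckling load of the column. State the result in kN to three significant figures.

P_cr ≈ 886 kN

I = πd⁴/64 = π×195⁴/64 = 7.098×10^7 mm⁴
I = 7.098×10^7 mm⁴ = 7.098×10^-5 m⁴
Effective length L_e = K·L = 1 × 7.55 = 7.550 m
P_cr = π²EI / L_e² = π² × 72.1×10⁹ × 7.098×10^-5 / 7.550² = 8.860×10^5 N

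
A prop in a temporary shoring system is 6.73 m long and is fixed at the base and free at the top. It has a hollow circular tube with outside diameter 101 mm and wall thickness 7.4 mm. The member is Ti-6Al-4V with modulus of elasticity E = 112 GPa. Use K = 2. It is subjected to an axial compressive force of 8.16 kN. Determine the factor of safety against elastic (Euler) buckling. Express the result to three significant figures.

Inner diameter d_i = 101 − 2×7.4 = 86.20 mm
I = π(d_o⁴ − d_i⁴)/64 = π(101⁴ − 86.20⁴)/64 = 2.398×10^6 mm⁴
I = 2.398×10^6 mm⁴ = 2.398×10^-6 m⁴
Effective length L_e = K·L = 2 × 6.73 = 13.46 m
P_cr = π²EI / L_e² = π² × 112×10⁹ × 2.398×10^-6 / 13.46² = 1.463×10^4 N
Factor of safety n = P_cr / P = 14.630 / 8.16 = 1.79

n ≈ 1.79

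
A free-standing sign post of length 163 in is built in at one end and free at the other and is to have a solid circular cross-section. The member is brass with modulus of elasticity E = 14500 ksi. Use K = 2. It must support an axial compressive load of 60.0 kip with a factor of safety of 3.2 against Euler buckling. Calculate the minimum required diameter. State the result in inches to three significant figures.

d ≈ 7.34 in

Required P_cr = n·P = 3.2 × 60.0 = 192.0 kip
L_e = K·L = 2 × 163 = 326.0 in
Required I = P_cr·L_e²/(π²E) = 1.920×10^5 × 326.0² / (π² × 1.45×10^7) = 142.6 in⁴
Solid circle: I = πd⁴/64  ⇒  d = (64I/π)^(1/4) = (64×142.6/π)^(1/4) = 7.34 in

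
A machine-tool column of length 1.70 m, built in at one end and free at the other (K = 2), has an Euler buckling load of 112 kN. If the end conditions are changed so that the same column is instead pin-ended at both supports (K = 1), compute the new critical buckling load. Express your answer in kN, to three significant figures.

P_cr ≈ 448 kN

P_cr ∝ 1/K², so P_cr,new = P_cr,old × (K_old/K_new)² = 112 × (2/1)²
= 112 × 4.000 = 448 kN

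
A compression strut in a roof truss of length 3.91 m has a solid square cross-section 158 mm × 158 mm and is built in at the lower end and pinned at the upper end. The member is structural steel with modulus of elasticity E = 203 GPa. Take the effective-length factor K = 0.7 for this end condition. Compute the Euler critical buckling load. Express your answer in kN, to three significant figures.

I = a⁴/12 = 158⁴/12 = 5.193×10^7 mm⁴
I = 5.193×10^7 mm⁴ = 5.193×10^-5 m⁴
Effective length L_e = K·L = 0.7 × 3.91 = 2.737 m
P_cr = π²EI / L_e² = π² × 203×10⁹ × 5.193×10^-5 / 2.737² = 1.389×10^7 N

P_cr ≈ 13900 kN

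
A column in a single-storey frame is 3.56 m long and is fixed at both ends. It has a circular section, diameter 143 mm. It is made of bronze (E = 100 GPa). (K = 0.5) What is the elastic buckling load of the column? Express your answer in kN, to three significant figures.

P_cr ≈ 6390 kN

I = πd⁴/64 = π×143⁴/64 = 2.053×10^7 mm⁴
I = 2.053×10^7 mm⁴ = 2.053×10^-5 m⁴
Effective length L_e = K·L = 0.5 × 3.56 = 1.780 m
P_cr = π²EI / L_e² = π² × 100×10⁹ × 2.053×10^-5 / 1.780² = 6.394×10^6 N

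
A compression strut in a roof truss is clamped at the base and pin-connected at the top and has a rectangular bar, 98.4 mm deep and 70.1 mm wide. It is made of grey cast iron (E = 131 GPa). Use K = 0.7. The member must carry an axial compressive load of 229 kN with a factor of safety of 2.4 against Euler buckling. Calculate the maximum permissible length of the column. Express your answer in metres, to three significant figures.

L_max ≈ 3.68 m

Buckling occurs about the weak axis: I_min = h·b³/12 with b = 70.1 mm (the shorter side).
I_min = 98.4×70.1³/12 = 2.825×10^6 mm⁴
I = 2.825×10^-6 m⁴
Required critical load P_cr = n·P = 2.4 × 229 = 549.6 kN = 5.496×10^5 N
From P_cr = π²EI/(K·L)²:  L = (1/K)·√(π²EI/P_cr) = (1/0.7)·√(π²×1.31×10^11×2.825×10^-6/5.496×10^5)
L = 3.68 m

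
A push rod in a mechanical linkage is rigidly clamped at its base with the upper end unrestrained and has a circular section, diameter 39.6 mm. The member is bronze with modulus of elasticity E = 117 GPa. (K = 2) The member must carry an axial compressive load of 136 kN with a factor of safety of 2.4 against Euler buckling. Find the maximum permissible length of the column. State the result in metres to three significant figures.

I = πd⁴/64 = π×39.6⁴/64 = 1.207×10^5 mm⁴
I = 1.207×10^-7 m⁴
Required critical load P_cr = n·P = 2.4 × 136 = 326.4 kN = 3.264×10^5 N
From P_cr = π²EI/(K·L)²:  L = (1/K)·√(π²EI/P_cr) = (1/2)·√(π²×1.17×10^11×1.207×10^-7/3.264×10^5)
L = 0.327 m

L_max ≈ 0.327 m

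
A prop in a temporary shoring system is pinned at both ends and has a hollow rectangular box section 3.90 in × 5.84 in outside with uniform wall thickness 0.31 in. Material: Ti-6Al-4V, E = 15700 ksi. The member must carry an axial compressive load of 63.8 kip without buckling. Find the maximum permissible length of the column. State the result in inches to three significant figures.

Inner dimensions: h_i = 5.84 − 2×0.31 = 5.220 in, b_i = 3.90 − 2×0.31 = 3.280 in
Weak-axis I_min = (h_o·b_o³ − h_i·b_i³)/12 with b_o = 3.90, b_i = 3.280 in (shorter outer/inner sides).
I_min = (5.84×3.90³ − 5.220×3.280³)/12 = 13.52 in⁴
At the buckling limit P_cr = P = 6.380×10^4 lb
From P_cr = π²EI/(K·L)²:  L = (1/K)·√(π²EI/P_cr) = (1/1)·√(π²×1.57×10^7×13.52/6.380×10^4)
L = 181 in

L_max ≈ 181 in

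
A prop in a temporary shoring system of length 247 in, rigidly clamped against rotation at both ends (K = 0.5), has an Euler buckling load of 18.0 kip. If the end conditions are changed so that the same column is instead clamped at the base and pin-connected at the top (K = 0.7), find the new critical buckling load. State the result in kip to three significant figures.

P_cr ≈ 9.18 kip

P_cr ∝ 1/K², so P_cr,new = P_cr,old × (K_old/K_new)² = 18.0 × (0.5/0.7)²
= 18.0 × 0.5102 = 9.18 kip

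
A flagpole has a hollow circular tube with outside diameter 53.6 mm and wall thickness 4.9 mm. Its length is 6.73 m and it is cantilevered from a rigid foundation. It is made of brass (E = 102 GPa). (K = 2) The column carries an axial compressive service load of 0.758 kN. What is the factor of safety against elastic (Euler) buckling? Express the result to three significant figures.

Inner diameter d_i = 53.6 − 2×4.9 = 43.80 mm
I = π(d_o⁴ − d_i⁴)/64 = π(53.6⁴ − 43.80⁴)/64 = 2.245×10^5 mm⁴
I = 2.245×10^5 mm⁴ = 2.245×10^-7 m⁴
Effective length L_e = K·L = 2 × 6.73 = 13.46 m
P_cr = π²EI / L_e² = π² × 102×10⁹ × 2.245×10^-7 / 13.46² = 1.247×10^3 N
Factor of safety n = P_cr / P = 1.2475 / 0.758 = 1.65

n ≈ 1.65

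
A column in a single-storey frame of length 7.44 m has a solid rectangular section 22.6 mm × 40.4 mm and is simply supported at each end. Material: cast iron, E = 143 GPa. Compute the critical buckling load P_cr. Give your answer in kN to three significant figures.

P_cr ≈ 0.991 kN

Buckling occurs about the weak axis: I_min = h·b³/12 with b = 22.6 mm (the shorter side).
I_min = 40.4×22.6³/12 = 3.886×10^4 mm⁴
I = 3.886×10^4 mm⁴ = 3.886×10^-8 m⁴
Effective length L_e = K·L = 1 × 7.44 = 7.440 m
P_cr = π²EI / L_e² = π² × 143×10⁹ × 3.886×10^-8 / 7.440² = 990.9 N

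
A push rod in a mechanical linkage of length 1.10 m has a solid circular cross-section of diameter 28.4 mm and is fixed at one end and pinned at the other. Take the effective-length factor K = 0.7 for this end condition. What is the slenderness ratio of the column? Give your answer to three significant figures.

λ ≈ 108

For a solid circle r = d/4 = 28.4/4 = 7.100 mm
L_e = K·L = 0.7 × 1.10 m = 0.7700 m = 770.00 mm
λ = L_e / r_min = 770.00 / 7.100 = 108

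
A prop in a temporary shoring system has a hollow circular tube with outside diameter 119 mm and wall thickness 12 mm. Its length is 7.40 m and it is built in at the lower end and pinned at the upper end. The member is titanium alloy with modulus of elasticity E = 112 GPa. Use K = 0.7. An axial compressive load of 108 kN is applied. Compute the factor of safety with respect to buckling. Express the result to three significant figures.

Inner diameter d_i = 119 − 2×12 = 95.00 mm
I = π(d_o⁴ − d_i⁴)/64 = π(119⁴ − 95.00⁴)/64 = 5.845×10^6 mm⁴
I = 5.845×10^6 mm⁴ = 5.845×10^-6 m⁴
Effective length L_e = K·L = 0.7 × 7.40 = 5.180 m
P_cr = π²EI / L_e² = π² × 112×10⁹ × 5.845×10^-6 / 5.180² = 2.408×10^5 N
Factor of safety n = P_cr / P = 240.81 / 108 = 2.23

n ≈ 2.23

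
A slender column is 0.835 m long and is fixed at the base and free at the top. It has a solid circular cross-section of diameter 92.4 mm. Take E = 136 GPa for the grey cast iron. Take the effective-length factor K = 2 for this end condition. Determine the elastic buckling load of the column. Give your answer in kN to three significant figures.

I = πd⁴/64 = π×92.4⁴/64 = 3.578×10^6 mm⁴
I = 3.578×10^6 mm⁴ = 3.578×10^-6 m⁴
Effective length L_e = K·L = 2 × 0.835 = 1.670 m
P_cr = π²EI / L_e² = π² × 136×10⁹ × 3.578×10^-6 / 1.670² = 1.722×10^6 N

P_cr ≈ 1720 kN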